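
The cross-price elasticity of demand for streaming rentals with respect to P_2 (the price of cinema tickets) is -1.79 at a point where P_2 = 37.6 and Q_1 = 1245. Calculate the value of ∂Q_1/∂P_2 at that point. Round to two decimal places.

ε = (∂Q_1/∂P_2)·(P_2/Q_1) ⇒ ∂Q_1/∂P_2 = ε·Q_1/P_2 = -1.79 × 1245/37.6 ≈ -59.27.

-59.27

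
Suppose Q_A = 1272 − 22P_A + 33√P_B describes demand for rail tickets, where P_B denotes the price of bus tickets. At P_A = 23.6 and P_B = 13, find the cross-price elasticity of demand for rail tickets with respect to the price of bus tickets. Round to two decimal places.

0.07

At P_A = 23.6 and P_B = 13: Q_A = 871.783.
∂Q_A/∂P_B = 33/(2√P_B) = 33/(2√13) = 4.5763.
ε = (∂Q_A/∂P_B)(P_B/Q_A) = 4.5763 × (13/871.783) ≈ 0.07.
ε > 0: substitutes.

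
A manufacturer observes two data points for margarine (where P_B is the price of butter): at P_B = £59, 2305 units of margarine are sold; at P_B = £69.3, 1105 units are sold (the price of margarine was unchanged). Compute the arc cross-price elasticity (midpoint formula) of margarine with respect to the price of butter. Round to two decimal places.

-4.38

ΔQ_A = 1105 − 2305 = -1200; ΔP_B = 69.3 − 59 = 10.3.
Midpoints: Q̄_A = 1705.0, P̄_B = 64.15.
ε = (ΔQ_A/Q̄_A)/(ΔP_B/P̄_B) = (-1200/1705.0)/(10.3/64.15) ≈ -4.38.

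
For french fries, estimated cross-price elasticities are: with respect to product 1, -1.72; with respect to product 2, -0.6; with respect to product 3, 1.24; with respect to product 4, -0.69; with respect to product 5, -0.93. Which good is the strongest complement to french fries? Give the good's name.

Complements have ε < 0. The most negative value is -1.72 (product 1).

product 1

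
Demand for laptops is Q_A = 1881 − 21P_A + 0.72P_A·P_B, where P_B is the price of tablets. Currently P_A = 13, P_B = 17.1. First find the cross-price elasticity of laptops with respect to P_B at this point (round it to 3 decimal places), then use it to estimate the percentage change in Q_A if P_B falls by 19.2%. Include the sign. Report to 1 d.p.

At P_A = 13, P_B = 17.1: Q_A = 1768.056.
∂Q_A/∂P_B = 0.72P_A = 9.3600.
ε = (∂Q_A/∂P_B)(P_B/Q_A) = 9.3600 × 17.1/1768.056 ≈ 0.091.
%ΔQ_A ≈ ε × %ΔP_B = 0.091 × (-19.2%) = -1.7%.

-1.7%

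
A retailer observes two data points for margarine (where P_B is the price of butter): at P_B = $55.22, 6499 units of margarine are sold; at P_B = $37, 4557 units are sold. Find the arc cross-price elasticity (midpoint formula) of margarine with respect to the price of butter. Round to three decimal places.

0.889

ΔQ_A = 4557 − 6499 = -1942; ΔP_B = 37 − 55.22 = -18.22.
Midpoints: Q̄_A = 5528.0, P̄_B = 46.11.
ε = (ΔQ_A/Q̄_A)/(ΔP_B/P̄_B) = (-1942/5528.0)/(-18.22/46.11) ≈ 0.889.
ε > 0: margarine and butter are substitutes.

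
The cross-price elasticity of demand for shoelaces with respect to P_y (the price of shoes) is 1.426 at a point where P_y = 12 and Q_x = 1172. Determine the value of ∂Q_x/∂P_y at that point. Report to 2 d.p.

ε = (∂Q_x/∂P_y)·(P_y/Q_x) ⇒ ∂Q_x/∂P_y = ε·Q_x/P_y = 1.426 × 1172/12 ≈ 139.27.

139.27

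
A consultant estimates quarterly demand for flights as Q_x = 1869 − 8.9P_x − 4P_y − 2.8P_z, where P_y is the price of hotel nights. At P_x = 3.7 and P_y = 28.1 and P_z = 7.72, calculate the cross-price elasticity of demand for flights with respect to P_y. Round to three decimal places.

-0.066

At P_x = 3.7 and P_y = 28.1 and P_z = 7.72: Q_x = 1702.054.
∂Q_x/∂P_y = -4.
ε = (∂Q_x/∂P_y)(P_y/Q_x) = -4 × (28.1/1702.054) ≈ -0.066.
Since ε < 0, flights and hotel nights are complements.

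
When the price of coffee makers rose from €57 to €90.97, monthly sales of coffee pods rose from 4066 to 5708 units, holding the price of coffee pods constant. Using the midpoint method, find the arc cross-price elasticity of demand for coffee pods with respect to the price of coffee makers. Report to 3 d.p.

0.732

ΔQ_A = 5708 − 4066 = 1642; ΔP_B = 90.97 − 57 = 33.97.
Midpoints: Q̄_A = 4887.0, P̄_B = 73.98.
ε = (ΔQ_A/Q̄_A)/(ΔP_B/P̄_B) = (1642/4887.0)/(33.97/73.98) ≈ 0.732.
ε > 0: coffee pods and coffee makers are substitutes.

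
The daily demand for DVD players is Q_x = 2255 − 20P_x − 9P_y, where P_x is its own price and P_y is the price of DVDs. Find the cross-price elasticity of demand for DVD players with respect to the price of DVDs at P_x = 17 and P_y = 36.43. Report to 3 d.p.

At P_x = 17 and P_y = 36.43: Q_x = 1587.13.
∂Q_x/∂P_y = -9.
ε = (∂Q_x/∂P_y)(P_y/Q_x) = -9 × (36.43/1587.13) ≈ -0.207.

-0.207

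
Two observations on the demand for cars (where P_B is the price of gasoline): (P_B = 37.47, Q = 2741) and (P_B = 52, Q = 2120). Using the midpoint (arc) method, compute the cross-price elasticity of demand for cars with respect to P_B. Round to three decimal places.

-0.787

ΔQ_A = 2120 − 2741 = -621; ΔP_B = 52 − 37.47 = 14.53.
Midpoints: Q̄_A = 2430.5, P̄_B = 44.73.
ε = (ΔQ_A/Q̄_A)/(ΔP_B/P̄_B) = (-621/2430.5)/(14.53/44.73) ≈ -0.787.
ε < 0: cars and gasoline are complements.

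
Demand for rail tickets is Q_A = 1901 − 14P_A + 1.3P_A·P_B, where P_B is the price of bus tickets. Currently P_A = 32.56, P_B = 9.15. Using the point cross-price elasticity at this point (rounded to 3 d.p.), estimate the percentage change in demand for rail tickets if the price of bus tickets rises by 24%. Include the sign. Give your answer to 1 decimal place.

At P_A = 32.56, P_B = 9.15: Q_A = 1832.461.
∂Q_A/∂P_B = 1.3P_A = 42.3280.
ε = (∂Q_A/∂P_B)(P_B/Q_A) = 42.3280 × 9.15/1832.461 ≈ 0.211.
%ΔQ_A ≈ ε × %ΔP_B = 0.211 × (24%) = 5.1%.

5.1%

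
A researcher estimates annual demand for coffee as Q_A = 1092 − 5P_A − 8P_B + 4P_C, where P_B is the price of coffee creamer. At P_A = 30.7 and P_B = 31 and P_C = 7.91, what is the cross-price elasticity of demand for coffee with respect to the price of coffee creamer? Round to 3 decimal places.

-0.343

At P_A = 30.7 and P_B = 31 and P_C = 7.91: Q_A = 722.14.
∂Q_A/∂P_B = -8.
ε = (∂Q_A/∂P_B)(P_B/Q_A) = -8 × (31/722.14) ≈ -0.343.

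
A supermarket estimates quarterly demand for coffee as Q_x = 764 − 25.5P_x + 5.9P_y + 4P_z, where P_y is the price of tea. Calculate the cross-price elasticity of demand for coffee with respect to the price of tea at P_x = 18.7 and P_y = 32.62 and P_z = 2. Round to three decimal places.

At P_x = 18.7 and P_y = 32.62 and P_z = 2: Q_x = 487.608.
∂Q_x/∂P_y = 5.9.
ε = (∂Q_x/∂P_y)(P_y/Q_x) = 5.9 × (32.62/487.608) ≈ 0.395.

0.395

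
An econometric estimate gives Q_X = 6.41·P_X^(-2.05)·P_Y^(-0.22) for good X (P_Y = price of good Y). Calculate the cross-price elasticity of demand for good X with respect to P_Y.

-0.22

In a log-linear (constant-elasticity) demand function, the coefficient on the exponent of P_Y is the cross-price elasticity.
ε = -0.22. Negative, so good X and good Y are complements.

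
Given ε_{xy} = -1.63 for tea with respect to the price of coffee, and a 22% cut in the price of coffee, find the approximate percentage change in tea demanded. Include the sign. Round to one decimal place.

%ΔQ ≈ ε × %ΔP of coffee = -1.63 × (-22%) = 35.9%.

35.9%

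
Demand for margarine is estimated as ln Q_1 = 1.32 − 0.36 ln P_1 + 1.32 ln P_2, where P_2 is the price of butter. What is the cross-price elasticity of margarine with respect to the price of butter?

1.32

In a log-linear (constant-elasticity) demand function, the coefficient on ln P_2 is the cross-price elasticity.
ε = 1.32. Positive, so margarine and butter are substitutes.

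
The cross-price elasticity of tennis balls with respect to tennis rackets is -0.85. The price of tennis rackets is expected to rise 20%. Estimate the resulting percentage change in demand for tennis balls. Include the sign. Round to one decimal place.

%ΔQ ≈ ε × %ΔP of tennis rackets = -0.85 × (20%) = -17.0%.
Demand for tennis balls falls by about 17.0%.

-17.0%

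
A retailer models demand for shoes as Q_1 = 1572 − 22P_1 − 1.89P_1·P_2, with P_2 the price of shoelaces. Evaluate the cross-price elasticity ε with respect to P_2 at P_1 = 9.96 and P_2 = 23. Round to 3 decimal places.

-0.471

At P_1 = 9.96 and P_2 = 23: Q_1 = 919.919.
∂Q_1/∂P_2 = -1.89P_1 = -1.89(9.96) = -18.8244.
ε = (∂Q_1/∂P_2)(P_2/Q_1) = -18.8244 × (23/919.919) ≈ -0.471.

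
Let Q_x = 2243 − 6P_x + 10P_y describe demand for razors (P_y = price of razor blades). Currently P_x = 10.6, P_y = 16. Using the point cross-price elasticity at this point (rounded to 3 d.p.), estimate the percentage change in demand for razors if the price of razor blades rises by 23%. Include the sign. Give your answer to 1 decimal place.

1.6%

At P_x = 10.6, P_y = 16: Q_x = 2339.4.
∂Q_x/∂P_y = 10.
ε = (∂Q_x/∂P_y)(P_y/Q_x) = 10.0000 × 16/2339.4 ≈ 0.068.
%ΔQ_x ≈ ε × %ΔP_y = 0.068 × (23%) = 1.6%.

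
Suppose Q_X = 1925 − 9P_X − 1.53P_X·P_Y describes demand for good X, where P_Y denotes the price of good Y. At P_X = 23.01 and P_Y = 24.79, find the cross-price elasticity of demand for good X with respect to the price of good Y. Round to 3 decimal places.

-1.033

At P_X = 23.01 and P_Y = 24.79: Q_X = 845.171.
∂Q_X/∂P_Y = -1.53P_X = -1.53(23.01) = -35.2053.
ε = (∂Q_X/∂P_Y)(P_Y/Q_X) = -35.2053 × (24.79/845.171) ≈ -1.033.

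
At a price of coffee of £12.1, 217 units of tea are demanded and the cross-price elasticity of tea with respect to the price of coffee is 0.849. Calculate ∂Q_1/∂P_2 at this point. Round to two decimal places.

ε = (∂Q_1/∂P_2)·(P_2/Q_1) ⇒ ∂Q_1/∂P_2 = ε·Q_1/P_2 = 0.849 × 217/12.1 ≈ 15.23.

15.23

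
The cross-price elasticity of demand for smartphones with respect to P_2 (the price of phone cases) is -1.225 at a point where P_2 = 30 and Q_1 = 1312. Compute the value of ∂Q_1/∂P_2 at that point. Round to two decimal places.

ε = (∂Q_1/∂P_2)·(P_2/Q_1) ⇒ ∂Q_1/∂P_2 = ε·Q_1/P_2 = -1.225 × 1312/30 ≈ -53.57.

-53.57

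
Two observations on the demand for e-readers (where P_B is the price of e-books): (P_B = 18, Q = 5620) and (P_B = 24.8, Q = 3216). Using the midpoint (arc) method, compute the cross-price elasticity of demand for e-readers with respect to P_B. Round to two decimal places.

-1.71

ΔQ_A = 3216 − 5620 = -2404; ΔP_B = 24.8 − 18 = 6.8.
Midpoints: Q̄_A = 4418.0, P̄_B = 21.40.
ε = (ΔQ_A/Q̄_A)/(ΔP_B/P̄_B) = (-2404/4418.0)/(6.8/21.40) ≈ -1.71.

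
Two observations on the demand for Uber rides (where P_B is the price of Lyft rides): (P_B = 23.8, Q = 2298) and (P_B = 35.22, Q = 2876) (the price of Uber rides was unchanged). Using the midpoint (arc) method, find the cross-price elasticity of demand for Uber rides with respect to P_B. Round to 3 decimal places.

ΔQ_A = 2876 − 2298 = 578; ΔP_B = 35.22 − 23.8 = 11.42.
Midpoints: Q̄_A = 2587.0, P̄_B = 29.51.
ε = (ΔQ_A/Q̄_A)/(ΔP_B/P̄_B) = (578/2587.0)/(11.42/29.51) ≈ 0.577.
ε > 0: Uber rides and Lyft rides are substitutes.

0.577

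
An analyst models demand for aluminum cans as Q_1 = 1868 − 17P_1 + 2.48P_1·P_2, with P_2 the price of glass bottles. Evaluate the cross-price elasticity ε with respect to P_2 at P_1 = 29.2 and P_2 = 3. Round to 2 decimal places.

At P_1 = 29.2 and P_2 = 3: Q_1 = 1588.848.
∂Q_1/∂P_2 = 2.48P_1 = 2.48(29.2) = 72.4160.
ε = (∂Q_1/∂P_2)(P_2/Q_1) = 72.4160 × (3/1588.848) ≈ 0.14.
ε > 0: substitutes.

0.14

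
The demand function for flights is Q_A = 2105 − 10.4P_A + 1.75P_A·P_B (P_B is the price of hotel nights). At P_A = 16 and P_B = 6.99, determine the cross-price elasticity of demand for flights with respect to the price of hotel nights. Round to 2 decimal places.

0.09

At P_A = 16 and P_B = 6.99: Q_A = 2134.32.
∂Q_A/∂P_B = 1.75P_A = 1.75(16) = 28.0000.
ε = (∂Q_A/∂P_B)(P_B/Q_A) = 28.0000 × (6.99/2134.32) ≈ 0.09.
ε > 0: substitutes.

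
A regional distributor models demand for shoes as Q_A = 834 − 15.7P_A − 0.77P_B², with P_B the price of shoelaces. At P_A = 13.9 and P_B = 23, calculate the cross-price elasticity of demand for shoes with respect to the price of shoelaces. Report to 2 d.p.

-3.91

At P_A = 13.9 and P_B = 23: Q_A = 208.44.
∂Q_A/∂P_B = -1.54P_B = -1.54(23) = -35.4200.
ε = (∂Q_A/∂P_B)(P_B/Q_A) = -35.4200 × (23/208.44) ≈ -3.91.
ε < 0: complements.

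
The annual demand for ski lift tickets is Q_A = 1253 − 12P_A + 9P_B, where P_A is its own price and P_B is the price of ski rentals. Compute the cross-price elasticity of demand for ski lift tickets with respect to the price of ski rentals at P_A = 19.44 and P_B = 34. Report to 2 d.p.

0.23

At P_A = 19.44 and P_B = 34: Q_A = 1325.72.
∂Q_A/∂P_B = 9.
ε = (∂Q_A/∂P_B)(P_B/Q_A) = 9 × (34/1325.72) ≈ 0.23.
Since ε > 0, ski lift tickets and ski rentals are substitutes.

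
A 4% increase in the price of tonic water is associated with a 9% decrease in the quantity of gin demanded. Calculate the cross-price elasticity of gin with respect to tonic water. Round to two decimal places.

-2.25

ε = (%ΔQ of gin) / (%ΔP of tonic water) = (-9%) / (4%) ≈ -2.25.
Negative cross-price elasticity: complements.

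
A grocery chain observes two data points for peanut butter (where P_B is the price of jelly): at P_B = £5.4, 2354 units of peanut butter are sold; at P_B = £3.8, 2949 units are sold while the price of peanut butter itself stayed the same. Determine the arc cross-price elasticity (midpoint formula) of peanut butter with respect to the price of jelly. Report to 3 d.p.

ΔQ_A = 2949 − 2354 = 595; ΔP_B = 3.8 − 5.4 = -1.6.
Midpoints: Q̄_A = 2651.5, P̄_B = 4.60.
ε = (ΔQ_A/Q̄_A)/(ΔP_B/P̄_B) = (595/2651.5)/(-1.6/4.60) ≈ -0.645.

-0.645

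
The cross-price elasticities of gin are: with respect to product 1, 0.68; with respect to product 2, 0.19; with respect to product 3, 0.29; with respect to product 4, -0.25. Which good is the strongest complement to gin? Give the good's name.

product 4

Complements have ε < 0. The most negative value is -0.25 (product 4).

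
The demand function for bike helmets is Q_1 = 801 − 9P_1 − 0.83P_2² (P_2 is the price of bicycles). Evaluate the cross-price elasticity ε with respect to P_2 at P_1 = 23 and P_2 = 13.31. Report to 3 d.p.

-0.658

At P_1 = 23 and P_2 = 13.31: Q_1 = 446.960.
∂Q_1/∂P_2 = -1.66P_2 = -1.66(13.31) = -22.0946.
ε = (∂Q_1/∂P_2)(P_2/Q_1) = -22.0946 × (13.31/446.960) ≈ -0.658.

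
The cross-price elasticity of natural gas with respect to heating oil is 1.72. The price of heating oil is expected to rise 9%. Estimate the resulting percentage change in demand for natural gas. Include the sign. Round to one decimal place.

%ΔQ ≈ ε × %ΔP of heating oil = 1.72 × (9%) = 15.5%.

15.5%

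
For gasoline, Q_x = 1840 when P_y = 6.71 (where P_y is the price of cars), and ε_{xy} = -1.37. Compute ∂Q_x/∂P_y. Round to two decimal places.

-375.68

ε = (∂Q_x/∂P_y)·(P_y/Q_x) ⇒ ∂Q_x/∂P_y = ε·Q_x/P_y = -1.37 × 1840/6.71 ≈ -375.68.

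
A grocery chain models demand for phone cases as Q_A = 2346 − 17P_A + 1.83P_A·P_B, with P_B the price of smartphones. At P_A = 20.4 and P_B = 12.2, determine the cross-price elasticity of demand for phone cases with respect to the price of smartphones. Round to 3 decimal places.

0.186

At P_A = 20.4 and P_B = 12.2: Q_A = 2454.650.
∂Q_A/∂P_B = 1.83P_A = 1.83(20.4) = 37.3320.
ε = (∂Q_A/∂P_B)(P_B/Q_A) = 37.3320 × (12.2/2454.650) ≈ 0.186.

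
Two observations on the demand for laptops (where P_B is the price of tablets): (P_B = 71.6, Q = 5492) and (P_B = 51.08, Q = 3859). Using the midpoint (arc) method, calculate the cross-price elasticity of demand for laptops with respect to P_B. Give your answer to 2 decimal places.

1.04

ΔQ_A = 3859 − 5492 = -1633; ΔP_B = 51.08 − 71.6 = -20.52.
Midpoints: Q̄_A = 4675.5, P̄_B = 61.34.
ε = (ΔQ_A/Q̄_A)/(ΔP_B/P̄_B) = (-1633/4675.5)/(-20.52/61.34) ≈ 1.04.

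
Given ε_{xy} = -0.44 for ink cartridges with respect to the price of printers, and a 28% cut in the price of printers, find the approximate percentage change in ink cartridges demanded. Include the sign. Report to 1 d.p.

12.3%

%ΔQ ≈ ε × %ΔP of printers = -0.44 × (-28%) = 12.3%.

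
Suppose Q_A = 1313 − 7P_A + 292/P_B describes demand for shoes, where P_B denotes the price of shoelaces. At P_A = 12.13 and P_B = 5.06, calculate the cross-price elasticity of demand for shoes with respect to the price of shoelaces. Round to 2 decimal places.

-0.04

At P_A = 12.13 and P_B = 5.06: Q_A = 1285.798.
∂Q_A/∂P_B = −292/P_B² = -11.4046.
ε = (∂Q_A/∂P_B)(P_B/Q_A) = -11.4046 × (5.06/1285.798) ≈ -0.04.
ε < 0: complements.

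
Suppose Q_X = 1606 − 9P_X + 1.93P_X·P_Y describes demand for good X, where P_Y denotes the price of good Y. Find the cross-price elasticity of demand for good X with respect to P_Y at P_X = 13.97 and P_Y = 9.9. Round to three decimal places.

0.153

At P_X = 13.97 and P_Y = 9.9: Q_X = 1747.195.
∂Q_X/∂P_Y = 1.93P_X = 1.93(13.97) = 26.9621.
ε = (∂Q_X/∂P_Y)(P_Y/Q_X) = 26.9621 × (9.9/1747.195) ≈ 0.153.
ε > 0: substitutes.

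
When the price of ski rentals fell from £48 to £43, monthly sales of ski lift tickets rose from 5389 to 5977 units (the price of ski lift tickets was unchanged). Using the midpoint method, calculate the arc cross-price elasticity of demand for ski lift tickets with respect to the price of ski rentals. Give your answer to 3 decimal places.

-0.942

ΔQ_A = 5977 − 5389 = 588; ΔP_B = 43 − 48 = -5.
Midpoints: Q̄_A = 5683.0, P̄_B = 45.50.
ε = (ΔQ_A/Q̄_A)/(ΔP_B/P̄_B) = (588/5683.0)/(-5/45.50) ≈ -0.942.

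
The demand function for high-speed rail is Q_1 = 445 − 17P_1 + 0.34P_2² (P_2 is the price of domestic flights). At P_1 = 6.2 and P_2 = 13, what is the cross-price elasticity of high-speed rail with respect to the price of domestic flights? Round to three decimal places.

0.289

At P_1 = 6.2 and P_2 = 13: Q_1 = 397.06.
∂Q_1/∂P_2 = 0.68P_2 = 0.68(13) = 8.8400.
ε = (∂Q_1/∂P_2)(P_2/Q_1) = 8.8400 × (13/397.06) ≈ 0.289.
ε > 0: substitutes.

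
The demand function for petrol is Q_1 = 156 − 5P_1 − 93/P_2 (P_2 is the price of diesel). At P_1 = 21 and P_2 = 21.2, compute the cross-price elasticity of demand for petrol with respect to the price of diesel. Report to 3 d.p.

0.094

At P_1 = 21 and P_2 = 21.2: Q_1 = 46.613.
∂Q_1/∂P_2 = 93/P_2² = 0.2069.
ε = (∂Q_1/∂P_2)(P_2/Q_1) = 0.2069 × (21.2/46.613) ≈ 0.094.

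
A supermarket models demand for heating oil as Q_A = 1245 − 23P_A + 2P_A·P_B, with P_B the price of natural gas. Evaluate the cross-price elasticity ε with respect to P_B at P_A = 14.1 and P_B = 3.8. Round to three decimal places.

0.104

At P_A = 14.1 and P_B = 3.8: Q_A = 1027.86.
∂Q_A/∂P_B = 2P_A = 2(14.1) = 28.2000.
ε = (∂Q_A/∂P_B)(P_B/Q_A) = 28.2000 × (3.8/1027.86) ≈ 0.104.
ε > 0: substitutes.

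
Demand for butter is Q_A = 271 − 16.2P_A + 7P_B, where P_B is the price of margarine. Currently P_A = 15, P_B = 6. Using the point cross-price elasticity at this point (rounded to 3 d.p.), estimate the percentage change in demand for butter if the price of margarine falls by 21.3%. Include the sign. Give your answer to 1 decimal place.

-12.8%

At P_A = 15, P_B = 6: Q_A = 70.
∂Q_A/∂P_B = 7.
ε = (∂Q_A/∂P_B)(P_B/Q_A) = 7.0000 × 6/70 ≈ 0.600.
%ΔQ_A ≈ ε × %ΔP_B = 0.600 × (-21.3%) = -12.8%.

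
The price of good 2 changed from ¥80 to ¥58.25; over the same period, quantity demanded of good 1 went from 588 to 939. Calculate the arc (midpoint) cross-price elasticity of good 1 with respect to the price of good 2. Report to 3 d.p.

ΔQ_1 = 939 − 588 = 351; ΔP_2 = 58.25 − 80 = -21.75.
Midpoints: Q̄_1 = 763.5, P̄_2 = 69.12.
ε = (ΔQ_1/Q̄_1)/(ΔP_2/P̄_2) = (351/763.5)/(-21.75/69.12) ≈ -1.461.

-1.461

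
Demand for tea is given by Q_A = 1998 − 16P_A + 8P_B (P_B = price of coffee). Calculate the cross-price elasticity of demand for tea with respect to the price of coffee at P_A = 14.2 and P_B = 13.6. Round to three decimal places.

0.058

At P_A = 14.2 and P_B = 13.6: Q_A = 1879.6.
∂Q_A/∂P_B = 8.
ε = (∂Q_A/∂P_B)(P_B/Q_A) = 8 × (13.6/1879.6) ≈ 0.058.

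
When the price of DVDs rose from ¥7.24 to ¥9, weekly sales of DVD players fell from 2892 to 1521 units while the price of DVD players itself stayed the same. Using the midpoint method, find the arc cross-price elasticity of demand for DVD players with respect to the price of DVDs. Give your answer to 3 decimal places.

ΔQ_A = 1521 − 2892 = -1371; ΔP_B = 9 − 7.24 = 1.76.
Midpoints: Q̄_A = 2206.5, P̄_B = 8.12.
ε = (ΔQ_A/Q̄_A)/(ΔP_B/P̄_B) = (-1371/2206.5)/(1.76/8.12) ≈ -2.867.
ε < 0: DVD players and DVDs are complements.

-2.867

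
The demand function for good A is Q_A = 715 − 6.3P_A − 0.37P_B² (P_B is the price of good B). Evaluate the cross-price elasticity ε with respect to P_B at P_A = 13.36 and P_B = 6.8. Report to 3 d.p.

At P_A = 13.36 and P_B = 6.8: Q_A = 613.723.
∂Q_A/∂P_B = -0.74P_B = -0.74(6.8) = -5.0320.
ε = (∂Q_A/∂P_B)(P_B/Q_A) = -5.0320 × (6.8/613.723) ≈ -0.056.
ε < 0: complements.

-0.056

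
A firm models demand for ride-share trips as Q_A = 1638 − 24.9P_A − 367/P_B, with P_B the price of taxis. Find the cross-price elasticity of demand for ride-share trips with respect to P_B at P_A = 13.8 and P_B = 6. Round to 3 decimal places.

0.050

At P_A = 13.8 and P_B = 6: Q_A = 1233.213.
∂Q_A/∂P_B = 367/P_B² = 10.1944.
ε = (∂Q_A/∂P_B)(P_B/Q_A) = 10.1944 × (6/1233.213) ≈ 0.050.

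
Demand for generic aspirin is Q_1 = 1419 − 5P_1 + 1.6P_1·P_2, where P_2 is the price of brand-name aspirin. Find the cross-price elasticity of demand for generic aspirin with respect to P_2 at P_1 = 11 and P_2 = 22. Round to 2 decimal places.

0.22

At P_1 = 11 and P_2 = 22: Q_1 = 1751.2.
∂Q_1/∂P_2 = 1.6P_1 = 1.6(11) = 17.6000.
ε = (∂Q_1/∂P_2)(P_2/Q_1) = 17.6000 × (22/1751.2) ≈ 0.22.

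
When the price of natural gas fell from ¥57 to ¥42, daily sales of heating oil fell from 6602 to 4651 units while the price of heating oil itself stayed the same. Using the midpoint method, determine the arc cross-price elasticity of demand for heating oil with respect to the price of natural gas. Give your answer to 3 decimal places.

1.144

ΔQ_A = 4651 − 6602 = -1951; ΔP_B = 42 − 57 = -15.
Midpoints: Q̄_A = 5626.5, P̄_B = 49.50.
ε = (ΔQ_A/Q̄_A)/(ΔP_B/P̄_B) = (-1951/5626.5)/(-15/49.50) ≈ 1.144.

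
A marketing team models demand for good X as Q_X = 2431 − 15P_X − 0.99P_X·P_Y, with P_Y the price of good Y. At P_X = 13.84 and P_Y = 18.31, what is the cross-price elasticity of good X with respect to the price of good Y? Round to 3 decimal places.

-0.127

At P_X = 13.84 and P_Y = 18.31: Q_X = 1972.524.
∂Q_X/∂P_Y = -0.99P_X = -0.99(13.84) = -13.7016.
ε = (∂Q_X/∂P_Y)(P_Y/Q_X) = -13.7016 × (18.31/1972.524) ≈ -0.127.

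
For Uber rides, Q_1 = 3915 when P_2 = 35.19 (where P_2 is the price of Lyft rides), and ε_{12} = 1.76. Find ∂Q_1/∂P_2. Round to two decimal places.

ε = (∂Q_1/∂P_2)·(P_2/Q_1) ⇒ ∂Q_1/∂P_2 = ε·Q_1/P_2 = 1.76 × 3915/35.19 ≈ 195.81.

195.81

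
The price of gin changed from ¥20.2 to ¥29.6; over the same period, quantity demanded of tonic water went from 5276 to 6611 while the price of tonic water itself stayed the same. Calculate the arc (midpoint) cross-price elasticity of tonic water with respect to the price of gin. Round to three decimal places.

ΔQ_A = 6611 − 5276 = 1335; ΔP_B = 29.6 − 20.2 = 9.4.
Midpoints: Q̄_A = 5943.5, P̄_B = 24.90.
ε = (ΔQ_A/Q̄_A)/(ΔP_B/P̄_B) = (1335/5943.5)/(9.4/24.90) ≈ 0.595.
ε > 0: tonic water and gin are substitutes.

0.595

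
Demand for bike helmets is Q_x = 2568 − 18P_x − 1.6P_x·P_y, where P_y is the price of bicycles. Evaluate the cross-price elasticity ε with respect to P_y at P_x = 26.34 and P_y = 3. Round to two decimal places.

At P_x = 26.34 and P_y = 3: Q_x = 1967.448.
∂Q_x/∂P_y = -1.6P_x = -1.6(26.34) = -42.1440.
ε = (∂Q_x/∂P_y)(P_y/Q_x) = -42.1440 × (3/1967.448) ≈ -0.06.

-0.06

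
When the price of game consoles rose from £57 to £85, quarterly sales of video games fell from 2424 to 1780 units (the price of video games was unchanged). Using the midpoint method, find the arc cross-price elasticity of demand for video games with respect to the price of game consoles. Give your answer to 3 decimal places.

-0.777

ΔQ_A = 1780 − 2424 = -644; ΔP_B = 85 − 57 = 28.
Midpoints: Q̄_A = 2102.0, P̄_B = 71.00.
ε = (ΔQ_A/Q̄_A)/(ΔP_B/P̄_B) = (-644/2102.0)/(28/71.00) ≈ -0.777.
ε < 0: video games and game consoles are complements.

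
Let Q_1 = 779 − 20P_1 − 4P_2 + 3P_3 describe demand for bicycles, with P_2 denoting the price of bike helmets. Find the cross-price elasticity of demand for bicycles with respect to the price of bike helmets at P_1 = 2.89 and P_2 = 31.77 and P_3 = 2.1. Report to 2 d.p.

-0.21

At P_1 = 2.89 and P_2 = 31.77 and P_3 = 2.1: Q_1 = 600.42.
∂Q_1/∂P_2 = -4.
ε = (∂Q_1/∂P_2)(P_2/Q_1) = -4 × (31.77/600.42) ≈ -0.21.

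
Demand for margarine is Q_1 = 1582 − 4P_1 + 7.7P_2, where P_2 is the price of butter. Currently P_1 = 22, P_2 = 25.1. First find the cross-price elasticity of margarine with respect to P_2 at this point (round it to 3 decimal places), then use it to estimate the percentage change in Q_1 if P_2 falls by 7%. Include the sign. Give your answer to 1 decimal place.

At P_1 = 22, P_2 = 25.1: Q_1 = 1687.27.
∂Q_1/∂P_2 = 7.7.
ε = (∂Q_1/∂P_2)(P_2/Q_1) = 7.7000 × 25.1/1687.27 ≈ 0.115.
%ΔQ_1 ≈ ε × %ΔP_2 = 0.115 × (-7%) = -0.8%.

-0.8%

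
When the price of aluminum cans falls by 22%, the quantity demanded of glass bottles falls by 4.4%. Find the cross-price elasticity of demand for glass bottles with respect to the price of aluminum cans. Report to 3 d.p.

ε = (%ΔQ of glass bottles) / (%ΔP of aluminum cans) = (-4.4%) / (-22%) ≈ 0.200.

0.200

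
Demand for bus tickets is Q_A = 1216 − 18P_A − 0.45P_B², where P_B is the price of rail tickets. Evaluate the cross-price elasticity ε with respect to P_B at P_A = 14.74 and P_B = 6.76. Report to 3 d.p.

-0.044

At P_A = 14.74 and P_B = 6.76: Q_A = 930.116.
∂Q_A/∂P_B = -0.9P_B = -0.9(6.76) = -6.0840.
ε = (∂Q_A/∂P_B)(P_B/Q_A) = -6.0840 × (6.76/930.116) ≈ -0.044.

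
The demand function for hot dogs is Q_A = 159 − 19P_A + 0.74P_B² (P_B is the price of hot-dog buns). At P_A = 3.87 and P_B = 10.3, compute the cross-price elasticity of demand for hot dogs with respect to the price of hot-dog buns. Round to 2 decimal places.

At P_A = 3.87 and P_B = 10.3: Q_A = 163.977.
∂Q_A/∂P_B = 1.48P_B = 1.48(10.3) = 15.2440.
ε = (∂Q_A/∂P_B)(P_B/Q_A) = 15.2440 × (10.3/163.977) ≈ 0.96.

0.96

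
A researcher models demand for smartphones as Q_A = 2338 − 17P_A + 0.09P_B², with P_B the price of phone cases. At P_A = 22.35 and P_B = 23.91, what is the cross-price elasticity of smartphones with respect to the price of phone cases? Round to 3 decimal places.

At P_A = 22.35 and P_B = 23.91: Q_A = 2009.502.
∂Q_A/∂P_B = 0.18P_B = 0.18(23.91) = 4.3038.
ε = (∂Q_A/∂P_B)(P_B/Q_A) = 4.3038 × (23.91/2009.502) ≈ 0.051.
ε > 0: substitutes.

0.051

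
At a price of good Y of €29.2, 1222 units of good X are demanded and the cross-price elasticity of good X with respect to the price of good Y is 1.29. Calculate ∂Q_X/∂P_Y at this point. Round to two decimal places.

53.99

ε = (∂Q_X/∂P_Y)·(P_Y/Q_X) ⇒ ∂Q_X/∂P_Y = ε·Q_X/P_Y = 1.29 × 1222/29.2 ≈ 53.99.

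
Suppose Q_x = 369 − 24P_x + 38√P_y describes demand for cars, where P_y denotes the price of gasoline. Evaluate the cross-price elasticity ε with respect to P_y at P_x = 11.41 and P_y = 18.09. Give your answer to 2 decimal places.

At P_x = 11.41 and P_y = 18.09: Q_x = 256.783.
∂Q_x/∂P_y = 38/(2√P_y) = 38/(2√18.09) = 4.4672.
ε = (∂Q_x/∂P_y)(P_y/Q_x) = 4.4672 × (18.09/256.783) ≈ 0.31.
ε > 0: substitutes.

0.31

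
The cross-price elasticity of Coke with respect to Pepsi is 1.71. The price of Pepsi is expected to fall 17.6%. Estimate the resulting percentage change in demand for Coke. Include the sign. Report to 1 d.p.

-30.1%

%ΔQ ≈ ε × %ΔP of Pepsi = 1.71 × (-17.6%) = -30.1%.
Demand for Coke falls by about 30.1%.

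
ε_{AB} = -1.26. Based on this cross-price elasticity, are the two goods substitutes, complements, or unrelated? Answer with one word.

complements

ε = -1.26 < 0, so a higher price of good B lowers demand for good A: complements.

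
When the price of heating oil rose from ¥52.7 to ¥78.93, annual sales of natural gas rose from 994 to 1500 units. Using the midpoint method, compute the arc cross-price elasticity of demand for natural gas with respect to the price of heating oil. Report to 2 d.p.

1.02

ΔQ_A = 1500 − 994 = 506; ΔP_B = 78.93 − 52.7 = 26.23.
Midpoints: Q̄_A = 1247.0, P̄_B = 65.81.
ε = (ΔQ_A/Q̄_A)/(ΔP_B/P̄_B) = (506/1247.0)/(26.23/65.81) ≈ 1.02.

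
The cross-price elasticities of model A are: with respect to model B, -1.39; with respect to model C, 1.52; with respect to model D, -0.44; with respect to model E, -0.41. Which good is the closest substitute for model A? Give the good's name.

Substitutes have ε > 0. Among the positive values, 1.52 (model C) is largest.

model C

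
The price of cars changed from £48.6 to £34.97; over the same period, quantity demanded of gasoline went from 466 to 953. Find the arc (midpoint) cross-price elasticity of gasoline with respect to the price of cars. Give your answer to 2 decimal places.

-2.10

ΔQ_A = 953 − 466 = 487; ΔP_B = 34.97 − 48.6 = -13.63.
Midpoints: Q̄_A = 709.5, P̄_B = 41.78.
ε = (ΔQ_A/Q̄_A)/(ΔP_B/P̄_B) = (487/709.5)/(-13.63/41.78) ≈ -2.10.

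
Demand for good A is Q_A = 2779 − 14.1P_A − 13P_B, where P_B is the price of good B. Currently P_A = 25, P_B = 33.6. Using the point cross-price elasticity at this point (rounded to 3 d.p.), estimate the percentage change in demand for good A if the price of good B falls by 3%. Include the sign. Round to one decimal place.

0.7%

At P_A = 25, P_B = 33.6: Q_A = 1989.7.
∂Q_A/∂P_B = -13.
ε = (∂Q_A/∂P_B)(P_B/Q_A) = -13.0000 × 33.6/1989.7 ≈ -0.220.
%ΔQ_A ≈ ε × %ΔP_B = -0.220 × (-3%) = 0.7%.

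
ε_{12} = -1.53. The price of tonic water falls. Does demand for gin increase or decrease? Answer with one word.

ε < 0 and the price of tonic water falls, so the quantity of gin moves in the opposite direction: it increases.

increase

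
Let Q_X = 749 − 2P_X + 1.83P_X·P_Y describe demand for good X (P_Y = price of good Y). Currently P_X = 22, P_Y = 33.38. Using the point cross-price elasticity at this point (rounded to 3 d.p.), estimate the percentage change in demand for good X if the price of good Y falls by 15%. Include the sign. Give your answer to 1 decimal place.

At P_X = 22, P_Y = 33.38: Q_X = 2048.879.
∂Q_X/∂P_Y = 1.83P_X = 40.2600.
ε = (∂Q_X/∂P_Y)(P_Y/Q_X) = 40.2600 × 33.38/2048.879 ≈ 0.656.
%ΔQ_X ≈ ε × %ΔP_Y = 0.656 × (-15%) = -9.8%.

-9.8%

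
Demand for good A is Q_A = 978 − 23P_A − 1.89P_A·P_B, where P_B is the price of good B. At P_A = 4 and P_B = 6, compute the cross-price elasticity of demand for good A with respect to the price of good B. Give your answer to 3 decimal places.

-0.054

At P_A = 4 and P_B = 6: Q_A = 840.64.
∂Q_A/∂P_B = -1.89P_A = -1.89(4) = -7.5600.
ε = (∂Q_A/∂P_B)(P_B/Q_A) = -7.5600 × (6/840.64) ≈ -0.054.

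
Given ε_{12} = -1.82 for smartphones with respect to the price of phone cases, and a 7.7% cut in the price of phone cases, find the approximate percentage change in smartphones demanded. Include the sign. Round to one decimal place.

14.0%

%ΔQ ≈ ε × %ΔP of phone cases = -1.82 × (-7.7%) = 14.0%.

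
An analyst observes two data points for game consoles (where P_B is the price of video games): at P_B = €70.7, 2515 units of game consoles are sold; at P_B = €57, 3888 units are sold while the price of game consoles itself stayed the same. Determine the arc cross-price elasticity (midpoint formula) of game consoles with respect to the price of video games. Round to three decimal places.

ΔQ_A = 3888 − 2515 = 1373; ΔP_B = 57 − 70.7 = -13.7.
Midpoints: Q̄_A = 3201.5, P̄_B = 63.85.
ε = (ΔQ_A/Q̄_A)/(ΔP_B/P̄_B) = (1373/3201.5)/(-13.7/63.85) ≈ -1.999.
ε < 0: game consoles and video games are complements.

-1.999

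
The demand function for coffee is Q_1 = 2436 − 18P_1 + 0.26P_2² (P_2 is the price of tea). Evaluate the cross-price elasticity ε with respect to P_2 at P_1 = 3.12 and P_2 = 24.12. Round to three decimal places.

At P_1 = 3.12 and P_2 = 24.12: Q_1 = 2531.101.
∂Q_1/∂P_2 = 0.52P_2 = 0.52(24.12) = 12.5424.
ε = (∂Q_1/∂P_2)(P_2/Q_1) = 12.5424 × (24.12/2531.101) ≈ 0.120.
ε > 0: substitutes.

0.120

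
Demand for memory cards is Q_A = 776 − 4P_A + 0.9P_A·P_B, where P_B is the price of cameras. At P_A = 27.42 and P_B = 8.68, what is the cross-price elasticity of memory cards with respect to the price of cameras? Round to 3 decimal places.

At P_A = 27.42 and P_B = 8.68: Q_A = 880.525.
∂Q_A/∂P_B = 0.9P_A = 0.9(27.42) = 24.6780.
ε = (∂Q_A/∂P_B)(P_B/Q_A) = 24.6780 × (8.68/880.525) ≈ 0.243.
ε > 0: substitutes.

0.243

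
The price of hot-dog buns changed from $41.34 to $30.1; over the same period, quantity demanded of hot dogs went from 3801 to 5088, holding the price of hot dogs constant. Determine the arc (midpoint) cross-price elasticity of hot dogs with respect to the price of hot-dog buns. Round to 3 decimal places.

ΔQ_A = 5088 − 3801 = 1287; ΔP_B = 30.1 − 41.34 = -11.24.
Midpoints: Q̄_A = 4444.5, P̄_B = 35.72.
ε = (ΔQ_A/Q̄_A)/(ΔP_B/P̄_B) = (1287/4444.5)/(-11.24/35.72) ≈ -0.920.
ε < 0: hot dogs and hot-dog buns are complements.

-0.920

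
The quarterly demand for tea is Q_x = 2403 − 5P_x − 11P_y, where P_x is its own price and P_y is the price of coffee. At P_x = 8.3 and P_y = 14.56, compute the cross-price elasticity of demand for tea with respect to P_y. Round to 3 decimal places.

At P_x = 8.3 and P_y = 14.56: Q_x = 2201.34.
∂Q_x/∂P_y = -11.
ε = (∂Q_x/∂P_y)(P_y/Q_x) = -11 × (14.56/2201.34) ≈ -0.073.
Since ε < 0, tea and coffee are complements.

-0.073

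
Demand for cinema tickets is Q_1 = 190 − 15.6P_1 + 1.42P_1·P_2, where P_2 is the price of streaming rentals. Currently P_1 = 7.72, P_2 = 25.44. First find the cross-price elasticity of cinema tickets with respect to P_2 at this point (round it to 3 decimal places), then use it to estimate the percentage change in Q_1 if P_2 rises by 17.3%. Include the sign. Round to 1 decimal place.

13.8%

At P_1 = 7.72, P_2 = 25.44: Q_1 = 348.451.
∂Q_1/∂P_2 = 1.42P_1 = 10.9624.
ε = (∂Q_1/∂P_2)(P_2/Q_1) = 10.9624 × 25.44/348.451 ≈ 0.800.
%ΔQ_1 ≈ ε × %ΔP_2 = 0.800 × (17.3%) = 13.8%.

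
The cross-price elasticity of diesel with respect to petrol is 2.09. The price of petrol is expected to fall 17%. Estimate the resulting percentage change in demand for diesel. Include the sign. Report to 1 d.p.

%ΔQ ≈ ε × %ΔP of petrol = 2.09 × (-17%) = -35.5%.
Demand for diesel falls by about 35.5%.

-35.5%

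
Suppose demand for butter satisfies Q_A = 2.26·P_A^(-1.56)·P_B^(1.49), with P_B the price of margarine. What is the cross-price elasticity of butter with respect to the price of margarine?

In a log-linear (constant-elasticity) demand function, the coefficient on the exponent of P_B is the cross-price elasticity.
ε = 1.49. Positive, so butter and margarine are substitutes.

1.49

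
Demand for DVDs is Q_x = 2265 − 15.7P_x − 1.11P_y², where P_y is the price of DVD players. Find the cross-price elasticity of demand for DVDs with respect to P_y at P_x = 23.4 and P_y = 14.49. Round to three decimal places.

-0.280

At P_x = 23.4 and P_y = 14.49: Q_x = 1664.564.
∂Q_x/∂P_y = -2.22P_y = -2.22(14.49) = -32.1678.
ε = (∂Q_x/∂P_y)(P_y/Q_x) = -32.1678 × (14.49/1664.564) ≈ -0.280.
ε < 0: complements.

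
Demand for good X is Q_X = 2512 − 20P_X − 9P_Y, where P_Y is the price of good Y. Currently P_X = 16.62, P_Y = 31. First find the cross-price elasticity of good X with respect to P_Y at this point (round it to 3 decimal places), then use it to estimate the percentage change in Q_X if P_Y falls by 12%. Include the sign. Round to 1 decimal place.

At P_X = 16.62, P_Y = 31: Q_X = 1900.6.
∂Q_X/∂P_Y = -9.
ε = (∂Q_X/∂P_Y)(P_Y/Q_X) = -9.0000 × 31/1900.6 ≈ -0.147.
%ΔQ_X ≈ ε × %ΔP_Y = -0.147 × (-12%) = 1.8%.

1.8%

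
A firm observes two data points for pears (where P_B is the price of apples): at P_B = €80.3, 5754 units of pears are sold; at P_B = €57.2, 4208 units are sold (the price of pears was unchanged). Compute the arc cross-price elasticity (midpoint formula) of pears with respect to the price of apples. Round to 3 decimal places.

0.924

ΔQ_A = 4208 − 5754 = -1546; ΔP_B = 57.2 − 80.3 = -23.1.
Midpoints: Q̄_A = 4981.0, P̄_B = 68.75.
ε = (ΔQ_A/Q̄_A)/(ΔP_B/P̄_B) = (-1546/4981.0)/(-23.1/68.75) ≈ 0.924.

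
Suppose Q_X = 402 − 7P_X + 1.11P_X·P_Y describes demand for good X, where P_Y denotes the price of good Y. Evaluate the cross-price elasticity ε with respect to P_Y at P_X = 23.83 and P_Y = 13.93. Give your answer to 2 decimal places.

0.61

At P_X = 23.83 and P_Y = 13.93: Q_X = 603.657.
∂Q_X/∂P_Y = 1.11P_X = 1.11(23.83) = 26.4513.
ε = (∂Q_X/∂P_Y)(P_Y/Q_X) = 26.4513 × (13.93/603.657) ≈ 0.61.
ε > 0: substitutes.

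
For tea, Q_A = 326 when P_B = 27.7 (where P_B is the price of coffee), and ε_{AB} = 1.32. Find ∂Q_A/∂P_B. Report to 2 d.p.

15.54

ε = (∂Q_A/∂P_B)·(P_B/Q_A) ⇒ ∂Q_A/∂P_B = ε·Q_A/P_B = 1.32 × 326/27.7 ≈ 15.54.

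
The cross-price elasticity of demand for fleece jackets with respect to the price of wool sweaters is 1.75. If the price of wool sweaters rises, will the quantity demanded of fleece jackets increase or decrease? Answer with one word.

ε > 0 and the price of wool sweaters rises, so the quantity of fleece jackets moves in the same direction: it increases.

increase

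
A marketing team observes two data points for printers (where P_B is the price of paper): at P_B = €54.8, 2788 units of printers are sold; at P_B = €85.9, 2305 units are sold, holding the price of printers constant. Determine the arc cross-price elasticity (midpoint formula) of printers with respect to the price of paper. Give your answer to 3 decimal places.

ΔQ_A = 2305 − 2788 = -483; ΔP_B = 85.9 − 54.8 = 31.1.
Midpoints: Q̄_A = 2546.5, P̄_B = 70.35.
ε = (ΔQ_A/Q̄_A)/(ΔP_B/P̄_B) = (-483/2546.5)/(31.1/70.35) ≈ -0.429.
ε < 0: printers and paper are complements.

-0.429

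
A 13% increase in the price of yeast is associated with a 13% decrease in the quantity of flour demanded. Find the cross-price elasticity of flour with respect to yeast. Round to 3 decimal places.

-1.000

ε = (%ΔQ of flour) / (%ΔP of yeast) = (-13%) / (13%) ≈ -1.000.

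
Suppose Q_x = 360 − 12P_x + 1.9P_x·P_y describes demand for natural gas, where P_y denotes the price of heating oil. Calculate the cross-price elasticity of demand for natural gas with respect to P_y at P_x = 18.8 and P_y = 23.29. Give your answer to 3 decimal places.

0.861

At P_x = 18.8 and P_y = 23.29: Q_x = 966.319.
∂Q_x/∂P_y = 1.9P_x = 1.9(18.8) = 35.7200.
ε = (∂Q_x/∂P_y)(P_y/Q_x) = 35.7200 × (23.29/966.319) ≈ 0.861.
ε > 0: substitutes.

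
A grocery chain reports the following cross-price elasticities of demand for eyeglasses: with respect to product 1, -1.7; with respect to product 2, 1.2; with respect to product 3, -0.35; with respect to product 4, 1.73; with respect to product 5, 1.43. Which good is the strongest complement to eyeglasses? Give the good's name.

Complements have ε < 0. The most negative value is -1.7 (product 1).

product 1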